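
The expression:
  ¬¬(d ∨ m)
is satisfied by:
  {d: True, m: True}
  {d: True, m: False}
  {m: True, d: False}


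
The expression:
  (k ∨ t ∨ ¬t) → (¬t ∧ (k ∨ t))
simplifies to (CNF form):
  k ∧ ¬t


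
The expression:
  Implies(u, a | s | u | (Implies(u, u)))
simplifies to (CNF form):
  True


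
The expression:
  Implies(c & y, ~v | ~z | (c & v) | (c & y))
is always true.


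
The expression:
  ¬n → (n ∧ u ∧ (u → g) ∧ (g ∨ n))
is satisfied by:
  {n: True}


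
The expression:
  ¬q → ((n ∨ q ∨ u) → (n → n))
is always true.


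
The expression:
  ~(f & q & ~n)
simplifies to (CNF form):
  n | ~f | ~q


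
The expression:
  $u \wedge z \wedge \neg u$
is never true.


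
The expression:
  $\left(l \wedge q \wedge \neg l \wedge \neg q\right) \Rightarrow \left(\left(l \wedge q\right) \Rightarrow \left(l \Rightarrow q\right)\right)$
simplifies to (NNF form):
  $\text{True}$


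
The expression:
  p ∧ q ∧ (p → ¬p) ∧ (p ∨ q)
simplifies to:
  False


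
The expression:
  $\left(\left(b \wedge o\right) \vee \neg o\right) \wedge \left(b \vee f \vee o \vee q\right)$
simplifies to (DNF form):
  $b \vee \left(f \wedge \neg o\right) \vee \left(q \wedge \neg o\right)$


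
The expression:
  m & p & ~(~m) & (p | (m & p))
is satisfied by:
  {m: True, p: True}


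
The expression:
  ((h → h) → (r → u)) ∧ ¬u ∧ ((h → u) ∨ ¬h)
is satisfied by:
  {u: False, r: False, h: False}


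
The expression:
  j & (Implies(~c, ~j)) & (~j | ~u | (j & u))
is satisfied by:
  {c: True, j: True}


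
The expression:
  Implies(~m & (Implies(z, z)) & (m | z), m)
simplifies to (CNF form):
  m | ~z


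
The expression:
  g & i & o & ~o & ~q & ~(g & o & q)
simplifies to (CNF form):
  False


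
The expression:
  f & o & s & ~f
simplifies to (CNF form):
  False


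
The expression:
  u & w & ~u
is never true.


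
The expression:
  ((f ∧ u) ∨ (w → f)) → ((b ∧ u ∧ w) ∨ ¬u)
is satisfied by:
  {b: True, w: True, f: False, u: False}
  {w: True, f: False, u: False, b: False}
  {b: True, w: True, f: True, u: False}
  {w: True, f: True, u: False, b: False}
  {b: True, f: False, u: False, w: False}
  {b: False, f: False, u: False, w: False}
  {b: True, f: True, u: False, w: False}
  {f: True, b: False, u: False, w: False}
  {b: True, u: True, w: True, f: False}
  {u: True, w: True, b: False, f: False}
  {b: True, u: True, w: True, f: True}


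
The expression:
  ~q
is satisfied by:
  {q: False}


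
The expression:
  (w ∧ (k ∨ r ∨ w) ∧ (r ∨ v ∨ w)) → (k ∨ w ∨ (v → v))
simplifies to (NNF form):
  True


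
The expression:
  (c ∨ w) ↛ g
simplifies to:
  ¬g ∧ (c ∨ w)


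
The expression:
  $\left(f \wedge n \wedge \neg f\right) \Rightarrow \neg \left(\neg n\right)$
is always true.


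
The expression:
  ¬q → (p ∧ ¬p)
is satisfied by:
  {q: True}


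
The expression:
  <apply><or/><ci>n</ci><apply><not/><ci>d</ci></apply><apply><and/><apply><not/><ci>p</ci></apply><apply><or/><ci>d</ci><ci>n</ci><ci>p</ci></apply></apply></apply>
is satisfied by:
  {n: True, p: False, d: False}
  {p: False, d: False, n: False}
  {n: True, d: True, p: False}
  {d: True, p: False, n: False}
  {n: True, p: True, d: False}
  {p: True, n: False, d: False}
  {n: True, d: True, p: True}


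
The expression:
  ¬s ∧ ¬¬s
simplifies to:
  False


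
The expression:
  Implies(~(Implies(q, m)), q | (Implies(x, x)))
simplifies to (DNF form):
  True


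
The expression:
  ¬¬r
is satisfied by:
  {r: True}


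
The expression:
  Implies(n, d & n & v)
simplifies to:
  ~n | (d & v)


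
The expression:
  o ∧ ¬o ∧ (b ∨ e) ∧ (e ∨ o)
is never true.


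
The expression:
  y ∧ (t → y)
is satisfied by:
  {y: True}


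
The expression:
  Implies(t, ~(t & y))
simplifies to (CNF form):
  ~t | ~y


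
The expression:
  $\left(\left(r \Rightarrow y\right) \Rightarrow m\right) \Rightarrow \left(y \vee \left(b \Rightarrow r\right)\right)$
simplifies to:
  $r \vee y \vee \neg b \vee \neg m$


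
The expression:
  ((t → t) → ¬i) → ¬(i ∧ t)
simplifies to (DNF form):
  True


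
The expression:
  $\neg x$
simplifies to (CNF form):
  $\neg x$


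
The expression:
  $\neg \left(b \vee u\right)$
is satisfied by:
  {u: False, b: False}


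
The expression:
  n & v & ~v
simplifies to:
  False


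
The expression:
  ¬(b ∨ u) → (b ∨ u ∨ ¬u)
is always true.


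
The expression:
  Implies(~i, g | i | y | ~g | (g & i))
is always true.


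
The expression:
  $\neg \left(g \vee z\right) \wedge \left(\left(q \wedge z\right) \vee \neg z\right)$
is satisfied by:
  {g: False, z: False}


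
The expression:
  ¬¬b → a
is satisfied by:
  {a: True, b: False}
  {b: False, a: False}
  {b: True, a: True}


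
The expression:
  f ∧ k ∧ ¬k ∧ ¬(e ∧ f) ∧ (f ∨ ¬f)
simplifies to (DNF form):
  False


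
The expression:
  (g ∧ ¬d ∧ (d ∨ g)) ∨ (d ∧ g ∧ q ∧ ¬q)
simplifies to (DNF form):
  g ∧ ¬d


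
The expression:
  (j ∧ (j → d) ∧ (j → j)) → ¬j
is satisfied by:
  {d: False, j: False}
  {j: True, d: False}
  {d: True, j: False}


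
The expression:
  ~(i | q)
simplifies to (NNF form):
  ~i & ~q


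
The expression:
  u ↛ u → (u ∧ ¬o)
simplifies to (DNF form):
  True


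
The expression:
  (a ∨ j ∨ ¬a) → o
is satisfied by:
  {o: True}


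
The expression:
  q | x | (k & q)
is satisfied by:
  {x: True, q: True}
  {x: True, q: False}
  {q: True, x: False}


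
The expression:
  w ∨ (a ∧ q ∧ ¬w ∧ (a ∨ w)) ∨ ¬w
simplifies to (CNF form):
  True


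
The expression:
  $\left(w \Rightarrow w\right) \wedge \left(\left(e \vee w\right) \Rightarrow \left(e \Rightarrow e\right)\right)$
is always true.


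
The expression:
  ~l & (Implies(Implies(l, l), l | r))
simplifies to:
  r & ~l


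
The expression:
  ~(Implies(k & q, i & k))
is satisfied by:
  {q: True, k: True, i: False}


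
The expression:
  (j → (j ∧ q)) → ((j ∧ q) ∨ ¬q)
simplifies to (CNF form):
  j ∨ ¬q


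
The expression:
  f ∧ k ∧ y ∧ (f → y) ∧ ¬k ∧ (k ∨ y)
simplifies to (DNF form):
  False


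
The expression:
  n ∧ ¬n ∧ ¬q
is never true.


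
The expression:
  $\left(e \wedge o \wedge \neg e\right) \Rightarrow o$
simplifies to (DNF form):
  $\text{True}$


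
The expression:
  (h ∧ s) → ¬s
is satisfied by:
  {s: False, h: False}
  {h: True, s: False}
  {s: True, h: False}


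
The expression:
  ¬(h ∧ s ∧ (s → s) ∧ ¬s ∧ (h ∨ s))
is always true.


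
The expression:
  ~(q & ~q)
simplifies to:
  True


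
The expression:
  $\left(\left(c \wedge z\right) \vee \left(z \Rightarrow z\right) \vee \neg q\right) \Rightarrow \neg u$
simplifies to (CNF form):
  $\neg u$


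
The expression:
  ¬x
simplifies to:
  ¬x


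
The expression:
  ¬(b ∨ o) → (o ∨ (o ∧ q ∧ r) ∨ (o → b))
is always true.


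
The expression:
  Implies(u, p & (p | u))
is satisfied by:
  {p: True, u: False}
  {u: False, p: False}
  {u: True, p: True}


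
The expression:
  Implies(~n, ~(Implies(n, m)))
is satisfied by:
  {n: True}


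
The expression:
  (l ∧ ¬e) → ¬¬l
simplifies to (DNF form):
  True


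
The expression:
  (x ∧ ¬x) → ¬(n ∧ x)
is always true.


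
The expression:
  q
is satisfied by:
  {q: True}


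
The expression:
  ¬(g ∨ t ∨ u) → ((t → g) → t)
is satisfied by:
  {t: True, g: True, u: True}
  {t: True, g: True, u: False}
  {t: True, u: True, g: False}
  {t: True, u: False, g: False}
  {g: True, u: True, t: False}
  {g: True, u: False, t: False}
  {u: True, g: False, t: False}


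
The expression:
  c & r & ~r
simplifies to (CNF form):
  False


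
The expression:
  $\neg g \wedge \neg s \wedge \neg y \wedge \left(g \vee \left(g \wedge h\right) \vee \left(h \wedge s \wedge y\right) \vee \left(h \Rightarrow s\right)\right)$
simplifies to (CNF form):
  $\neg g \wedge \neg h \wedge \neg s \wedge \neg y$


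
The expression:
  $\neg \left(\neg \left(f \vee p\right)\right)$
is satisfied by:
  {p: True, f: True}
  {p: True, f: False}
  {f: True, p: False}


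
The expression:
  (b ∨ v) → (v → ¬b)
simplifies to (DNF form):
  ¬b ∨ ¬v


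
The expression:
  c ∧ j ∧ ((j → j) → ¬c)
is never true.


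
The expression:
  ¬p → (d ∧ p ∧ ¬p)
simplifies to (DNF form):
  p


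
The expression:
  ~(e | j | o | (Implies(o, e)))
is never true.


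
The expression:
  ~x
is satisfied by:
  {x: False}


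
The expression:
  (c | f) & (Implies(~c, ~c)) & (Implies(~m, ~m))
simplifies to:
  c | f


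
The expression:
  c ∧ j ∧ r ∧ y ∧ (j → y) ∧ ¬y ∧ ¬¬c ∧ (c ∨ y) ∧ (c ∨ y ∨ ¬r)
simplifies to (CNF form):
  False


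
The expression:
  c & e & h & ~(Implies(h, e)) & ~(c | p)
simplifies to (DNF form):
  False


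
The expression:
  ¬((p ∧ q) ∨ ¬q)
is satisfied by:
  {q: True, p: False}


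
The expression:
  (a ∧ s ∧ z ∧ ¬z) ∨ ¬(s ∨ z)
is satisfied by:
  {z: False, s: False}


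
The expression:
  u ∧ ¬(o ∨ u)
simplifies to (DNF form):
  False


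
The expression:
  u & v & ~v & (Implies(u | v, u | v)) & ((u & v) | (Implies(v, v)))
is never true.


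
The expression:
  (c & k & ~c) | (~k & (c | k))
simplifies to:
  c & ~k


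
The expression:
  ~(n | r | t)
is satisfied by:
  {n: False, r: False, t: False}


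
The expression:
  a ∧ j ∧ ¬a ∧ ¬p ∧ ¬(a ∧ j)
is never true.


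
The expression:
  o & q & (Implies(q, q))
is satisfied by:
  {o: True, q: True}


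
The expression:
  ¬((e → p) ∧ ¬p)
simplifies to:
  e ∨ p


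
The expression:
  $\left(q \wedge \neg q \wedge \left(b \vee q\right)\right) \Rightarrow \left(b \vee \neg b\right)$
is always true.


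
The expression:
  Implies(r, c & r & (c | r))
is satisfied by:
  {c: True, r: False}
  {r: False, c: False}
  {r: True, c: True}


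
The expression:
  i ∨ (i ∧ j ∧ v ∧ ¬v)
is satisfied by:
  {i: True}


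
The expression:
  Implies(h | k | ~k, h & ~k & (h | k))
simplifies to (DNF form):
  h & ~k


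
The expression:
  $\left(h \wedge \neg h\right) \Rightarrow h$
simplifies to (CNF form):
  $\text{True}$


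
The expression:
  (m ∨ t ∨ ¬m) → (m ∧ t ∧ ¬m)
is never true.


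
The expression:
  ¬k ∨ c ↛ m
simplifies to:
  (c ∧ ¬m) ∨ ¬k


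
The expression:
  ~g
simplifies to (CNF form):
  ~g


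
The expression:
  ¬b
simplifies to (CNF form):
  ¬b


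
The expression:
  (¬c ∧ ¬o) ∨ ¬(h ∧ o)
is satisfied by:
  {h: False, o: False}
  {o: True, h: False}
  {h: True, o: False}


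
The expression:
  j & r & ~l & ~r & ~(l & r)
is never true.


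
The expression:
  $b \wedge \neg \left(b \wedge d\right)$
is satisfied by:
  {b: True, d: False}


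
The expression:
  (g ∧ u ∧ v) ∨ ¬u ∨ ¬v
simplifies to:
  g ∨ ¬u ∨ ¬v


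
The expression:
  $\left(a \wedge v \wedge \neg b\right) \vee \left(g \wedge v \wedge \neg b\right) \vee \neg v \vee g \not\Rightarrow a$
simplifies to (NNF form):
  $\left(a \wedge \neg b\right) \vee \left(g \wedge \neg a\right) \vee \neg v$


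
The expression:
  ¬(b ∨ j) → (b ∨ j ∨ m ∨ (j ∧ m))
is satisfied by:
  {b: True, m: True, j: True}
  {b: True, m: True, j: False}
  {b: True, j: True, m: False}
  {b: True, j: False, m: False}
  {m: True, j: True, b: False}
  {m: True, j: False, b: False}
  {j: True, m: False, b: False}


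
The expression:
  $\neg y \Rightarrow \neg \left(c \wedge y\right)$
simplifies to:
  $\text{True}$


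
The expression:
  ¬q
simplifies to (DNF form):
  ¬q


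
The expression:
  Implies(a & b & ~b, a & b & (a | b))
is always true.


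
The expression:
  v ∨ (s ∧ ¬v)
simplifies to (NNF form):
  s ∨ v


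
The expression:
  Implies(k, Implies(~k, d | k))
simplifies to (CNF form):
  True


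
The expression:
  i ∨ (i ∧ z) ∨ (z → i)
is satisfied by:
  {i: True, z: False}
  {z: False, i: False}
  {z: True, i: True}


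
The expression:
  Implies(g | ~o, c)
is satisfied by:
  {c: True, o: True, g: False}
  {c: True, o: False, g: False}
  {c: True, g: True, o: True}
  {c: True, g: True, o: False}
  {o: True, g: False, c: False}


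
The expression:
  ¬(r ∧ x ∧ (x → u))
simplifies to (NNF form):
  ¬r ∨ ¬u ∨ ¬x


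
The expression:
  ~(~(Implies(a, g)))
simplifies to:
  g | ~a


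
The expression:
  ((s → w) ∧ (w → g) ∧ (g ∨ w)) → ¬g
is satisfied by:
  {s: True, g: False, w: False}
  {s: False, g: False, w: False}
  {w: True, s: True, g: False}
  {w: True, s: False, g: False}
  {g: True, s: True, w: False}


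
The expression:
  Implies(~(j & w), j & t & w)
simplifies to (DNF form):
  j & w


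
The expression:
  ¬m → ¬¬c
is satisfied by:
  {c: True, m: True}
  {c: True, m: False}
  {m: True, c: False}


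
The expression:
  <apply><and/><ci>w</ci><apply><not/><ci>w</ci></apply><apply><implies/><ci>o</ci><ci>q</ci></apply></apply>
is never true.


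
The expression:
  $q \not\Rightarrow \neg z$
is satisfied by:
  {z: True, q: True}


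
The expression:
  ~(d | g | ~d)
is never true.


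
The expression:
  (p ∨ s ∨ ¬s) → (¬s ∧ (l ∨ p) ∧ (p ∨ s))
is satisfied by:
  {p: True, s: False}


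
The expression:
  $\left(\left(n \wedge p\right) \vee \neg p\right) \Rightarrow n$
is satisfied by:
  {n: True, p: True}
  {n: True, p: False}
  {p: True, n: False}


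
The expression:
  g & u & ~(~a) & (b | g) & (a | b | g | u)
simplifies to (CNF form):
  a & g & u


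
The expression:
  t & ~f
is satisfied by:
  {t: True, f: False}


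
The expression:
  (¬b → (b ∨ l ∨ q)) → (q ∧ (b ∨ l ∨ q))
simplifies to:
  q ∨ (¬b ∧ ¬l)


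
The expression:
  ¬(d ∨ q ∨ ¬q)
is never true.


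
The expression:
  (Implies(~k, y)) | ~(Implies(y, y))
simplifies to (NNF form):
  k | y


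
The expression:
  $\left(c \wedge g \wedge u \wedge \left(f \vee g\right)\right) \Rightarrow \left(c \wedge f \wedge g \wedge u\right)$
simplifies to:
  $f \vee \neg c \vee \neg g \vee \neg u$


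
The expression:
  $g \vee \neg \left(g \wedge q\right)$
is always true.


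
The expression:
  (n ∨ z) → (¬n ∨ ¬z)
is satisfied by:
  {z: False, n: False}
  {n: True, z: False}
  {z: True, n: False}


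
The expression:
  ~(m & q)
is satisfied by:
  {m: False, q: False}
  {q: True, m: False}
  {m: True, q: False}


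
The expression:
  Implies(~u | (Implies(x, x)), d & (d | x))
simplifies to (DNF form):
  d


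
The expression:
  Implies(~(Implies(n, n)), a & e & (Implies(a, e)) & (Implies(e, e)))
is always true.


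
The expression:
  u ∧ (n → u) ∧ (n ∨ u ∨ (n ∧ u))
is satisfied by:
  {u: True}


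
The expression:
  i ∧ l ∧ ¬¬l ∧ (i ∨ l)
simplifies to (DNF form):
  i ∧ l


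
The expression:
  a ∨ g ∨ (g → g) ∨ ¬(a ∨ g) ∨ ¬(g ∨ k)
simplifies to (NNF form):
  True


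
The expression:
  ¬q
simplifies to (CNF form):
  ¬q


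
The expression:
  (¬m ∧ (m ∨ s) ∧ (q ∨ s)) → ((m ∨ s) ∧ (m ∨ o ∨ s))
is always true.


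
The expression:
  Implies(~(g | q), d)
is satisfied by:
  {d: True, q: True, g: True}
  {d: True, q: True, g: False}
  {d: True, g: True, q: False}
  {d: True, g: False, q: False}
  {q: True, g: True, d: False}
  {q: True, g: False, d: False}
  {g: True, q: False, d: False}


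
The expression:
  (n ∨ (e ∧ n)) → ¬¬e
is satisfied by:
  {e: True, n: False}
  {n: False, e: False}
  {n: True, e: True}


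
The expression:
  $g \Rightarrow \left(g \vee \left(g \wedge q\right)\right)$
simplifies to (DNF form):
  $\text{True}$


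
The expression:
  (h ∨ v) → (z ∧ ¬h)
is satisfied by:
  {z: True, h: False, v: False}
  {h: False, v: False, z: False}
  {z: True, v: True, h: False}


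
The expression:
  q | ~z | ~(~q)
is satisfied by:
  {q: True, z: False}
  {z: False, q: False}
  {z: True, q: True}


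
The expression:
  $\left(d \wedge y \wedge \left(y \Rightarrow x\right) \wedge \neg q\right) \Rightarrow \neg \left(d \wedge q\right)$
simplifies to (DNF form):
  $\text{True}$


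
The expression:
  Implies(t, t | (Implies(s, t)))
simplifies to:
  True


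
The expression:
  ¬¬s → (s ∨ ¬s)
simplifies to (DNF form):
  True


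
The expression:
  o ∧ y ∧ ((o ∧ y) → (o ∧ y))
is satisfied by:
  {o: True, y: True}


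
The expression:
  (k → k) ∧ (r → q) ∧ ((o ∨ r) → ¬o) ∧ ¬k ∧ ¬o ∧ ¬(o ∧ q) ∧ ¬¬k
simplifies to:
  False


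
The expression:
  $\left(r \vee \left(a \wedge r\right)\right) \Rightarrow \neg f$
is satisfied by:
  {r: False, f: False}
  {f: True, r: False}
  {r: True, f: False}


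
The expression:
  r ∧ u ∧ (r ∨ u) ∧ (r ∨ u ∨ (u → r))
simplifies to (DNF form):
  r ∧ u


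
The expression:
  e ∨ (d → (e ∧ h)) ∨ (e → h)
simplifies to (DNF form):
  True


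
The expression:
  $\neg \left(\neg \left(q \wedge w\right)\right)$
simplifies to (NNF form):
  $q \wedge w$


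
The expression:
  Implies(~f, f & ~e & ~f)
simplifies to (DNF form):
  f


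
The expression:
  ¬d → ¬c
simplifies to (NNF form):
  d ∨ ¬c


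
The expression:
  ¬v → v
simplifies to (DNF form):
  v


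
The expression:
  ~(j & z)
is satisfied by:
  {z: False, j: False}
  {j: True, z: False}
  {z: True, j: False}


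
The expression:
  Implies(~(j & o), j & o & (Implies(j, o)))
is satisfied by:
  {j: True, o: True}


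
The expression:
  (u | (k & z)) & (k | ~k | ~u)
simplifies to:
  u | (k & z)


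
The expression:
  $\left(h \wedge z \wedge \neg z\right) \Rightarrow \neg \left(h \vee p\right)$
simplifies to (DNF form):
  $\text{True}$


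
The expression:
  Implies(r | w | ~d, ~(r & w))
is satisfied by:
  {w: False, r: False}
  {r: True, w: False}
  {w: True, r: False}


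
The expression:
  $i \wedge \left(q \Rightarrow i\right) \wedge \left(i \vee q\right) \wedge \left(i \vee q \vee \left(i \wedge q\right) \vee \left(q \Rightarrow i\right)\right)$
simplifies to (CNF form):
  $i$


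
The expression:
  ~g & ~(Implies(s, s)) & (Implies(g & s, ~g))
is never true.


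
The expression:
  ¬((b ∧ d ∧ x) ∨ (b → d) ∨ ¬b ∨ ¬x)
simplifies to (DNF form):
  b ∧ x ∧ ¬d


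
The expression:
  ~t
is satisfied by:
  {t: False}


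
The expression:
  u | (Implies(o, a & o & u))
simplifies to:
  u | ~o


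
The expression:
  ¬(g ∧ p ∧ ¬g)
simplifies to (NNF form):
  True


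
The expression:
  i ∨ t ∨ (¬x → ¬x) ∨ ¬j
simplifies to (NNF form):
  True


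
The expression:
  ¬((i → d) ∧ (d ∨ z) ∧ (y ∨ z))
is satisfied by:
  {i: True, d: False, z: False, y: False}
  {i: False, d: False, z: False, y: False}
  {i: True, y: True, d: False, z: False}
  {y: True, i: False, d: False, z: False}
  {i: True, z: True, y: False, d: False}
  {i: True, z: True, y: True, d: False}
  {i: True, d: True, y: False, z: False}
  {d: True, y: False, z: False, i: False}


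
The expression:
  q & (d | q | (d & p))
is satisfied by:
  {q: True}


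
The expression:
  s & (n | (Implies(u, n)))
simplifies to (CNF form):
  s & (n | ~u)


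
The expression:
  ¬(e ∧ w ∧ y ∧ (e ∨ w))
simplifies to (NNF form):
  ¬e ∨ ¬w ∨ ¬y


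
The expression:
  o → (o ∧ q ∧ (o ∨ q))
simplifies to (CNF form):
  q ∨ ¬o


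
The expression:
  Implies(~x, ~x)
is always true.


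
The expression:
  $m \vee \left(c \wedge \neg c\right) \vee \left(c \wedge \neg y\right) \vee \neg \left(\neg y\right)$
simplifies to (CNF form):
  $c \vee m \vee y$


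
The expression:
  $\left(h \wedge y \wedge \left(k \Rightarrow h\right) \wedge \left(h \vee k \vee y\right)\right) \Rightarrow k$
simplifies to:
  $k \vee \neg h \vee \neg y$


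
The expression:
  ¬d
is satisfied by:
  {d: False}


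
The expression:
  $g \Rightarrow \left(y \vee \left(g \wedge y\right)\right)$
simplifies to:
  $y \vee \neg g$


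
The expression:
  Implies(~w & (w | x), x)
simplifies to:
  True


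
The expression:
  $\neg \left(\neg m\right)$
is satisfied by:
  {m: True}


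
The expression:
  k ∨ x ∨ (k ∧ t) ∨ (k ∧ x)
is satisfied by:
  {x: True, k: True}
  {x: True, k: False}
  {k: True, x: False}


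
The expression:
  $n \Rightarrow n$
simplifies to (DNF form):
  $\text{True}$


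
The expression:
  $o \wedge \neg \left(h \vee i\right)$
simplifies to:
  $o \wedge \neg h \wedge \neg i$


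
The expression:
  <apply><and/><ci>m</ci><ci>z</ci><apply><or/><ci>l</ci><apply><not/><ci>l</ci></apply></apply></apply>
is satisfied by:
  {z: True, m: True}


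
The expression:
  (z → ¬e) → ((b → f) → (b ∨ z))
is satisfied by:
  {b: True, z: True}
  {b: True, z: False}
  {z: True, b: False}


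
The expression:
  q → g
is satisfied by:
  {g: True, q: False}
  {q: False, g: False}
  {q: True, g: True}


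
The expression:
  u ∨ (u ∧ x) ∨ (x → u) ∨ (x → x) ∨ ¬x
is always true.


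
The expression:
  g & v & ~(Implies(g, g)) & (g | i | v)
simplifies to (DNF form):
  False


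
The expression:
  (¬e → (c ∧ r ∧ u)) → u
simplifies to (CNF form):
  u ∨ ¬e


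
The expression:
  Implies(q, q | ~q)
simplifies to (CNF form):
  True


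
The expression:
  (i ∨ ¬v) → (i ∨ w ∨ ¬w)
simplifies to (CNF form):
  True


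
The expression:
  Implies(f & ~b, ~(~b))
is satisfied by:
  {b: True, f: False}
  {f: False, b: False}
  {f: True, b: True}


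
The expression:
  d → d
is always true.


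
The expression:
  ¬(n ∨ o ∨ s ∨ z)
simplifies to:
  ¬n ∧ ¬o ∧ ¬s ∧ ¬z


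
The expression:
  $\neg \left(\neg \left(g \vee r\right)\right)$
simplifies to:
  $g \vee r$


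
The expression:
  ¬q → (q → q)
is always true.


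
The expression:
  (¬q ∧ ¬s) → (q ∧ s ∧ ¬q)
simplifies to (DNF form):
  q ∨ s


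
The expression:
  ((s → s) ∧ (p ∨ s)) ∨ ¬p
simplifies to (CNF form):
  True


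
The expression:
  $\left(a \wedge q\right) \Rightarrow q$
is always true.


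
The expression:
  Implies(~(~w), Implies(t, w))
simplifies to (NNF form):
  True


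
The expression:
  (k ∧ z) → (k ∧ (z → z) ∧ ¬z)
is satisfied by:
  {k: False, z: False}
  {z: True, k: False}
  {k: True, z: False}


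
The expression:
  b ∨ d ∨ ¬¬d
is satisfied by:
  {b: True, d: True}
  {b: True, d: False}
  {d: True, b: False}


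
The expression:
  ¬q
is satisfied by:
  {q: False}


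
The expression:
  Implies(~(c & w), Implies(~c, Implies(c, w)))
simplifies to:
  True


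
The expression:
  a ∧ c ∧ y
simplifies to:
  a ∧ c ∧ y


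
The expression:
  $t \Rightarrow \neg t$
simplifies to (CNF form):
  $\neg t$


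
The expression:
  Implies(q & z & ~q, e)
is always true.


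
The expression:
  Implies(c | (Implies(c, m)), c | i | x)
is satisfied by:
  {i: True, x: True, c: True}
  {i: True, x: True, c: False}
  {i: True, c: True, x: False}
  {i: True, c: False, x: False}
  {x: True, c: True, i: False}
  {x: True, c: False, i: False}
  {c: True, x: False, i: False}


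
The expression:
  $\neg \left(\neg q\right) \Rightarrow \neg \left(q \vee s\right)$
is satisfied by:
  {q: False}


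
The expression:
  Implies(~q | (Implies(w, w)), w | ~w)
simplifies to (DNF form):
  True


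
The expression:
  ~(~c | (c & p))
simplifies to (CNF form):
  c & ~p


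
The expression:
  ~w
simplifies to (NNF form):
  ~w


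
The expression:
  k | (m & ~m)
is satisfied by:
  {k: True}


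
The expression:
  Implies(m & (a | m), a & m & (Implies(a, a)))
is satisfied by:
  {a: True, m: False}
  {m: False, a: False}
  {m: True, a: True}


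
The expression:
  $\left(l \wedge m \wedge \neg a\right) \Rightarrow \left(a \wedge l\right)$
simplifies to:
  $a \vee \neg l \vee \neg m$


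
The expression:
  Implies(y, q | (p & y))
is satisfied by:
  {q: True, p: True, y: False}
  {q: True, p: False, y: False}
  {p: True, q: False, y: False}
  {q: False, p: False, y: False}
  {y: True, q: True, p: True}
  {y: True, q: True, p: False}
  {y: True, p: True, q: False}


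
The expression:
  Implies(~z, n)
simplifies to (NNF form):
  n | z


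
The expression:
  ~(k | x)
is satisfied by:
  {x: False, k: False}


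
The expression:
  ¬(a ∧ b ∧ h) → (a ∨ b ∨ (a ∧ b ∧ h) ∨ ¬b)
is always true.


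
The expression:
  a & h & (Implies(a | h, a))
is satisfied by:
  {a: True, h: True}


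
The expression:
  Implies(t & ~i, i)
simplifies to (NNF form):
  i | ~t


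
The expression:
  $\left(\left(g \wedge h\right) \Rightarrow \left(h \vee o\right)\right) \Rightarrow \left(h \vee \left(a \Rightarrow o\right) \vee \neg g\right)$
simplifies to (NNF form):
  $h \vee o \vee \neg a \vee \neg g$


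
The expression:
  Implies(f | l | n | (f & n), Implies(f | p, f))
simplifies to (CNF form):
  (f | ~l | ~p) & (f | ~n | ~p)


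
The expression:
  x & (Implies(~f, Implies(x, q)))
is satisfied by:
  {q: True, f: True, x: True}
  {q: True, x: True, f: False}
  {f: True, x: True, q: False}


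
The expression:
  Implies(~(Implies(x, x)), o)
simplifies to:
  True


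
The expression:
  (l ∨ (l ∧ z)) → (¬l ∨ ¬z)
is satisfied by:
  {l: False, z: False}
  {z: True, l: False}
  {l: True, z: False}


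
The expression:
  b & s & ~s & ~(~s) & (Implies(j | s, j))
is never true.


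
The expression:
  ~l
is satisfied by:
  {l: False}


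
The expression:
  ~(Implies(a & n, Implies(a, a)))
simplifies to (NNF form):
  False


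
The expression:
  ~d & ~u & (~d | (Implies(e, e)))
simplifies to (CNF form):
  ~d & ~u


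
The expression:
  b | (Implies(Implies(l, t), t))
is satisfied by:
  {b: True, t: True, l: True}
  {b: True, t: True, l: False}
  {b: True, l: True, t: False}
  {b: True, l: False, t: False}
  {t: True, l: True, b: False}
  {t: True, l: False, b: False}
  {l: True, t: False, b: False}


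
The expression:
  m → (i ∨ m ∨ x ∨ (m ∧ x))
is always true.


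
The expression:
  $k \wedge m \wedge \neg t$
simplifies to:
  $k \wedge m \wedge \neg t$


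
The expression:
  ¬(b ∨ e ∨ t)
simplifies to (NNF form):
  ¬b ∧ ¬e ∧ ¬t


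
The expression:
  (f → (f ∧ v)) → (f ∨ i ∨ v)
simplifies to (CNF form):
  f ∨ i ∨ v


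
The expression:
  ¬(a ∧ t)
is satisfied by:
  {t: False, a: False}
  {a: True, t: False}
  {t: True, a: False}


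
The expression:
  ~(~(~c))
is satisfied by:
  {c: False}


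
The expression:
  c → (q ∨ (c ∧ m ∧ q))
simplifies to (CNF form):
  q ∨ ¬c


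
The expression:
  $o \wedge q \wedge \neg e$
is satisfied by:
  {o: True, q: True, e: False}


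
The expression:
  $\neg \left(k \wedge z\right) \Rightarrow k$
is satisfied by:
  {k: True}


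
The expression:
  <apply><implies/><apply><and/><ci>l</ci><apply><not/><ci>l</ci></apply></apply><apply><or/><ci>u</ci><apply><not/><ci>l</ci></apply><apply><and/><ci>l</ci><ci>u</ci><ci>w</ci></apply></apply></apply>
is always true.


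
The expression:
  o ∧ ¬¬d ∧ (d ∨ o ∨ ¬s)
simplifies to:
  d ∧ o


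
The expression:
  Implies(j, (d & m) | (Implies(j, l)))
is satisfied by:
  {m: True, l: True, d: True, j: False}
  {m: True, l: True, d: False, j: False}
  {l: True, d: True, m: False, j: False}
  {l: True, m: False, d: False, j: False}
  {m: True, d: True, l: False, j: False}
  {m: True, d: False, l: False, j: False}
  {d: True, m: False, l: False, j: False}
  {d: False, m: False, l: False, j: False}
  {j: True, m: True, l: True, d: True}
  {j: True, m: True, l: True, d: False}
  {j: True, l: True, d: True, m: False}
  {j: True, l: True, d: False, m: False}
  {j: True, m: True, d: True, l: False}


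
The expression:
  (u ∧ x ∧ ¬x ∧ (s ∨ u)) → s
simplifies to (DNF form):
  True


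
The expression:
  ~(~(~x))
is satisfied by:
  {x: False}


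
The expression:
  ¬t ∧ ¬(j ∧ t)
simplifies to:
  ¬t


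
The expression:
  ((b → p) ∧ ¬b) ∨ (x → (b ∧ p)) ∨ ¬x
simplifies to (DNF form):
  p ∨ ¬b ∨ ¬x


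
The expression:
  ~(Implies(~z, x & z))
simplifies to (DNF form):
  ~z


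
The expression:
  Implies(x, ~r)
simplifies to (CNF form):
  ~r | ~x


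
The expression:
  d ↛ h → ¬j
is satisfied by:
  {h: True, d: False, j: False}
  {h: False, d: False, j: False}
  {j: True, h: True, d: False}
  {j: True, h: False, d: False}
  {d: True, h: True, j: False}
  {d: True, h: False, j: False}
  {d: True, j: True, h: True}


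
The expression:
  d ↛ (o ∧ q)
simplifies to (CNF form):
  d ∧ (¬o ∨ ¬q)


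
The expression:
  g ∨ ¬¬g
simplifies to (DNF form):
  g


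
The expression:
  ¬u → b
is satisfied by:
  {b: True, u: True}
  {b: True, u: False}
  {u: True, b: False}


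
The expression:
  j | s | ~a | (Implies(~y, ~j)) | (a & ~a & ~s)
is always true.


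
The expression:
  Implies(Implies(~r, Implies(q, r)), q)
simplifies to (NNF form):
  q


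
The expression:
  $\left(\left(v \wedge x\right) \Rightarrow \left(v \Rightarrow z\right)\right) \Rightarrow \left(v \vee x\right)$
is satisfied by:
  {x: True, v: True}
  {x: True, v: False}
  {v: True, x: False}


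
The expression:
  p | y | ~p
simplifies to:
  True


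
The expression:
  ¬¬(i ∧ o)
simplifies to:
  i ∧ o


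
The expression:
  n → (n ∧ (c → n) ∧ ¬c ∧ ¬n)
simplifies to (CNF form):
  ¬n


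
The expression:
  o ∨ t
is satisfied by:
  {t: True, o: True}
  {t: True, o: False}
  {o: True, t: False}


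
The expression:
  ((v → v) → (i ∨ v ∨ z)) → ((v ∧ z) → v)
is always true.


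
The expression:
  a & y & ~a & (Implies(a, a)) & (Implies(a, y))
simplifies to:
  False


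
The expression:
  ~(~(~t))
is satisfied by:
  {t: False}


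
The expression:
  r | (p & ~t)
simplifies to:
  r | (p & ~t)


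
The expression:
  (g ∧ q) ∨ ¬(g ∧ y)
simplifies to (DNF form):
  q ∨ ¬g ∨ ¬y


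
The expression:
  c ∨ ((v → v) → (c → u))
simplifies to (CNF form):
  True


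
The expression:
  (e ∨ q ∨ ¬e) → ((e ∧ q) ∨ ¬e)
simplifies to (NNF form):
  q ∨ ¬e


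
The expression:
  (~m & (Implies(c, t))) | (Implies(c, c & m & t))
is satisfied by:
  {t: True, c: False}
  {c: False, t: False}
  {c: True, t: True}


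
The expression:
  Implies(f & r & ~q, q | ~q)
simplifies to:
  True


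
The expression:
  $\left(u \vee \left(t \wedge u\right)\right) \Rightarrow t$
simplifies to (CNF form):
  $t \vee \neg u$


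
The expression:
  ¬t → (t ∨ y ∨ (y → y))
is always true.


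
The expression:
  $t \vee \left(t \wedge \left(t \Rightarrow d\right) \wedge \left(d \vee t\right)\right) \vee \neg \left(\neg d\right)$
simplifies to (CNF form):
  $d \vee t$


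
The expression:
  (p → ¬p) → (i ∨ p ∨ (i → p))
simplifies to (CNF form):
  True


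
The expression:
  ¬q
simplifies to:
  ¬q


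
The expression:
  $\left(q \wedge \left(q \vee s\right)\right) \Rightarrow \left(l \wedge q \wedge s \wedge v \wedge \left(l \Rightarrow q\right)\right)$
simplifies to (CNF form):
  $\left(l \vee \neg q\right) \wedge \left(s \vee \neg q\right) \wedge \left(v \vee \neg q\right)$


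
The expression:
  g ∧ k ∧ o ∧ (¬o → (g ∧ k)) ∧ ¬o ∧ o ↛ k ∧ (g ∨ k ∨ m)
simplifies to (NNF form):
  False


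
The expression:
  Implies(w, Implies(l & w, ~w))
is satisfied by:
  {l: False, w: False}
  {w: True, l: False}
  {l: True, w: False}


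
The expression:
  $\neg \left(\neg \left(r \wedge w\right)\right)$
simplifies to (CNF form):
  $r \wedge w$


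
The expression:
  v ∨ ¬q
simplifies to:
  v ∨ ¬q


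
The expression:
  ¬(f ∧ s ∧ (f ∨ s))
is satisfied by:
  {s: False, f: False}
  {f: True, s: False}
  {s: True, f: False}


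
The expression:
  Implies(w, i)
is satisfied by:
  {i: True, w: False}
  {w: False, i: False}
  {w: True, i: True}


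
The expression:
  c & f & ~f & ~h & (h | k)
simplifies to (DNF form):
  False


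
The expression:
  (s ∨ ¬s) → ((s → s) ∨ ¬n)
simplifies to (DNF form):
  True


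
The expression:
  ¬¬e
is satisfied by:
  {e: True}


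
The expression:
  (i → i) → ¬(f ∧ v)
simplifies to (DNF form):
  ¬f ∨ ¬v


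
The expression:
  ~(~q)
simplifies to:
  q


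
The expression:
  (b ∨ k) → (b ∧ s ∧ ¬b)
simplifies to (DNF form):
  ¬b ∧ ¬k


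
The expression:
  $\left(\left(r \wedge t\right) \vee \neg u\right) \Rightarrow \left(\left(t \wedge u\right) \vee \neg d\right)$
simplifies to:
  $u \vee \neg d$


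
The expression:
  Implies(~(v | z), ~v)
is always true.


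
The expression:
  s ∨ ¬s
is always true.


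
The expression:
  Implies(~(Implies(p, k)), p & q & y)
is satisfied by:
  {y: True, k: True, q: True, p: False}
  {y: True, k: True, q: False, p: False}
  {k: True, q: True, p: False, y: False}
  {k: True, q: False, p: False, y: False}
  {y: True, q: True, p: False, k: False}
  {y: True, q: False, p: False, k: False}
  {q: True, y: False, p: False, k: False}
  {q: False, y: False, p: False, k: False}
  {y: True, k: True, p: True, q: True}
  {y: True, k: True, p: True, q: False}
  {k: True, p: True, q: True, y: False}
  {k: True, p: True, q: False, y: False}
  {y: True, p: True, q: True, k: False}


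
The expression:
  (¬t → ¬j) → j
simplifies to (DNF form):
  j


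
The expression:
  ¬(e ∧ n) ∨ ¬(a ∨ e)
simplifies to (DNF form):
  ¬e ∨ ¬n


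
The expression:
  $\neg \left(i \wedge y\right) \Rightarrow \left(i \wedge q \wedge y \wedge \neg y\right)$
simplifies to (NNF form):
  $i \wedge y$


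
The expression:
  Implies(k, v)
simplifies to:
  v | ~k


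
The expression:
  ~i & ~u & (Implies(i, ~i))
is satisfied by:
  {u: False, i: False}


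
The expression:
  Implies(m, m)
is always true.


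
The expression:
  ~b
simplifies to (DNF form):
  ~b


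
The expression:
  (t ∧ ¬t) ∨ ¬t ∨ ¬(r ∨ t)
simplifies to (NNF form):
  ¬t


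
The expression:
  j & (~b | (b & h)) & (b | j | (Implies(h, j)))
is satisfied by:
  {j: True, h: True, b: False}
  {j: True, h: False, b: False}
  {j: True, b: True, h: True}


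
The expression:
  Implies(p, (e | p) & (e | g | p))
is always true.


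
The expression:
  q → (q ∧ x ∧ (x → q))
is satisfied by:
  {x: True, q: False}
  {q: False, x: False}
  {q: True, x: True}


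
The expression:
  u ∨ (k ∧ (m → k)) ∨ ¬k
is always true.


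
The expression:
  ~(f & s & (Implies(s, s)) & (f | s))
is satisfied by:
  {s: False, f: False}
  {f: True, s: False}
  {s: True, f: False}


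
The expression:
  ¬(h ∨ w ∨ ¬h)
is never true.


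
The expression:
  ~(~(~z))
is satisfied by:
  {z: False}


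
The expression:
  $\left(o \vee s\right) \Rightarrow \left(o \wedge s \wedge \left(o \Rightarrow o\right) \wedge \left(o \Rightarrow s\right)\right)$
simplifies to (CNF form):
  $\left(o \vee \neg o\right) \wedge \left(o \vee \neg s\right) \wedge \left(s \vee \neg o\right) \wedge \left(s \vee \neg s\right)$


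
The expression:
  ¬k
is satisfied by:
  {k: False}


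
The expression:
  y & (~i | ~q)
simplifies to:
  y & (~i | ~q)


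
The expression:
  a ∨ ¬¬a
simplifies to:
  a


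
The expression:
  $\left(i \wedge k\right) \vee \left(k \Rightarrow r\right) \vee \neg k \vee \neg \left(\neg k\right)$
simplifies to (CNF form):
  $\text{True}$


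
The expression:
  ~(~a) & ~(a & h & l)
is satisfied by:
  {a: True, l: False, h: False}
  {a: True, h: True, l: False}
  {a: True, l: True, h: False}


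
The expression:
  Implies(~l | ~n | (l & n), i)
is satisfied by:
  {i: True}


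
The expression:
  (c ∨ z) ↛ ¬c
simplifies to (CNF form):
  c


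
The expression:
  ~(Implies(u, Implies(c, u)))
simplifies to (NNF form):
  False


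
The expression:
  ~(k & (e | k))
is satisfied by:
  {k: False}


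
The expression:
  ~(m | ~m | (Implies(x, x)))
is never true.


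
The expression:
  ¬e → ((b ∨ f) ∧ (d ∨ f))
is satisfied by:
  {d: True, e: True, f: True, b: True}
  {d: True, e: True, f: True, b: False}
  {e: True, f: True, b: True, d: False}
  {e: True, f: True, b: False, d: False}
  {d: True, e: True, b: True, f: False}
  {d: True, e: True, b: False, f: False}
  {e: True, b: True, f: False, d: False}
  {e: True, b: False, f: False, d: False}
  {d: True, f: True, b: True, e: False}
  {d: True, f: True, b: False, e: False}
  {f: True, b: True, e: False, d: False}
  {f: True, e: False, b: False, d: False}
  {d: True, b: True, e: False, f: False}


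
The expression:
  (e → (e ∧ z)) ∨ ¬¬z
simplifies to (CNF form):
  z ∨ ¬e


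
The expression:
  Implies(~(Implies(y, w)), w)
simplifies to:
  w | ~y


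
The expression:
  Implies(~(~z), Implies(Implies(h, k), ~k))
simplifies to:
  ~k | ~z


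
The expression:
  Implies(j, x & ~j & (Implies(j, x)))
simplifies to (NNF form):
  ~j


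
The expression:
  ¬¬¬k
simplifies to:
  ¬k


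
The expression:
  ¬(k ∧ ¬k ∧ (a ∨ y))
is always true.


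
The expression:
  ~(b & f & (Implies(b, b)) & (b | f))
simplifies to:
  ~b | ~f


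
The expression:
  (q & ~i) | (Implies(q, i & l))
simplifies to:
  l | ~i | ~q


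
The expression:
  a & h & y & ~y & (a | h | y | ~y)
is never true.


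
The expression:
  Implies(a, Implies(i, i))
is always true.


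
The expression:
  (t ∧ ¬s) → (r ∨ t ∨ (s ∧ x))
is always true.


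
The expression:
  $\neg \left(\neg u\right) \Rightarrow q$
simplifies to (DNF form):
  $q \vee \neg u$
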